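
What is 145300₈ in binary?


Each octal digit → 3 binary bits:
  1 = 001
  4 = 100
  5 = 101
  3 = 011
  0 = 000
  0 = 000
Concatenate: 001 100 101 011 000 000
= 001100101011000000


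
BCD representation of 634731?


Each digit → 4-bit binary:
  6 → 0110
  3 → 0011
  4 → 0100
  7 → 0111
  3 → 0011
  1 → 0001
= 0110 0011 0100 0111 0011 0001


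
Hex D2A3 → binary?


Each hex digit → 4 binary bits:
  D = 1101
  2 = 0010
  A = 1010
  3 = 0011
Concatenate: 1101 0010 1010 0011
= 1101001010100011


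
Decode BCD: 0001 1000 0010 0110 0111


Each 4-bit group → digit:
  0001 → 1
  1000 → 8
  0010 → 2
  0110 → 6
  0111 → 7
= 18267


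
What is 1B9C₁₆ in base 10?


Positional values:
Position 0: C × 16^0 = 12 × 1 = 12
Position 1: 9 × 16^1 = 9 × 16 = 144
Position 2: B × 16^2 = 11 × 256 = 2816
Position 3: 1 × 16^3 = 1 × 4096 = 4096
Sum = 12 + 144 + 2816 + 4096
= 7068


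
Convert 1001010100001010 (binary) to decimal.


Positional values:
Bit 1: 1 × 2^1 = 2
Bit 3: 1 × 2^3 = 8
Bit 8: 1 × 2^8 = 256
Bit 10: 1 × 2^10 = 1024
Bit 12: 1 × 2^12 = 4096
Bit 15: 1 × 2^15 = 32768
Sum = 2 + 8 + 256 + 1024 + 4096 + 32768
= 38154


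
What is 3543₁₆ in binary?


Each hex digit → 4 binary bits:
  3 = 0011
  5 = 0101
  4 = 0100
  3 = 0011
Concatenate: 0011 0101 0100 0011
= 0011010101000011


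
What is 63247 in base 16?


Divide by 16 repeatedly:
63247 ÷ 16 = 3952 remainder 15 (F)
3952 ÷ 16 = 247 remainder 0 (0)
247 ÷ 16 = 15 remainder 7 (7)
15 ÷ 16 = 0 remainder 15 (F)
Reading remainders bottom-up:
= 0xF70F


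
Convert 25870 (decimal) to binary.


Divide by 2 repeatedly:
25870 ÷ 2 = 12935 remainder 0
12935 ÷ 2 = 6467 remainder 1
6467 ÷ 2 = 3233 remainder 1
3233 ÷ 2 = 1616 remainder 1
1616 ÷ 2 = 808 remainder 0
808 ÷ 2 = 404 remainder 0
404 ÷ 2 = 202 remainder 0
202 ÷ 2 = 101 remainder 0
101 ÷ 2 = 50 remainder 1
50 ÷ 2 = 25 remainder 0
25 ÷ 2 = 12 remainder 1
12 ÷ 2 = 6 remainder 0
6 ÷ 2 = 3 remainder 0
3 ÷ 2 = 1 remainder 1
1 ÷ 2 = 0 remainder 1
Reading remainders bottom-up:
= 110010100001110


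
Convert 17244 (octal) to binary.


Each octal digit → 3 binary bits:
  1 = 001
  7 = 111
  2 = 010
  4 = 100
  4 = 100
Concatenate: 001 111 010 100 100
= 001111010100100


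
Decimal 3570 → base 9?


Divide by 9 repeatedly:
3570 ÷ 9 = 396 remainder 6
396 ÷ 9 = 44 remainder 0
44 ÷ 9 = 4 remainder 8
4 ÷ 9 = 0 remainder 4
Reading remainders bottom-up:
= 4806


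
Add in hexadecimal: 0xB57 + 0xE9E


Align and add column by column (LSB to MSB, each column mod 16 with carry):
  0B57
+ 0E9E
  ----
  col 0: 7(7) + E(14) + 0 (carry in) = 21 → 5(5), carry out 1
  col 1: 5(5) + 9(9) + 1 (carry in) = 15 → F(15), carry out 0
  col 2: B(11) + E(14) + 0 (carry in) = 25 → 9(9), carry out 1
  col 3: 0(0) + 0(0) + 1 (carry in) = 1 → 1(1), carry out 0
Reading digits MSB→LSB: 19F5
Strip leading zeros: 19F5
= 0x19F5


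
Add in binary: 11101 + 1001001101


Align and add column by column (LSB to MSB, carry propagating):
  00000011101
+ 01001001101
  -----------
  col 0: 1 + 1 + 0 (carry in) = 2 → bit 0, carry out 1
  col 1: 0 + 0 + 1 (carry in) = 1 → bit 1, carry out 0
  col 2: 1 + 1 + 0 (carry in) = 2 → bit 0, carry out 1
  col 3: 1 + 1 + 1 (carry in) = 3 → bit 1, carry out 1
  col 4: 1 + 0 + 1 (carry in) = 2 → bit 0, carry out 1
  col 5: 0 + 0 + 1 (carry in) = 1 → bit 1, carry out 0
  col 6: 0 + 1 + 0 (carry in) = 1 → bit 1, carry out 0
  col 7: 0 + 0 + 0 (carry in) = 0 → bit 0, carry out 0
  col 8: 0 + 0 + 0 (carry in) = 0 → bit 0, carry out 0
  col 9: 0 + 1 + 0 (carry in) = 1 → bit 1, carry out 0
  col 10: 0 + 0 + 0 (carry in) = 0 → bit 0, carry out 0
Reading bits MSB→LSB: 01001101010
Strip leading zeros: 1001101010
= 1001101010


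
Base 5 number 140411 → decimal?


Positional values (base 5):
  1 × 5^0 = 1 × 1 = 1
  1 × 5^1 = 1 × 5 = 5
  4 × 5^2 = 4 × 25 = 100
  0 × 5^3 = 0 × 125 = 0
  4 × 5^4 = 4 × 625 = 2500
  1 × 5^5 = 1 × 3125 = 3125
Sum = 1 + 5 + 100 + 0 + 2500 + 3125
= 5731


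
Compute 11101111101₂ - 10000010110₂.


Align and subtract column by column (LSB to MSB, borrowing when needed):
  11101111101
- 10000010110
  -----------
  col 0: (1 - 0 borrow-in) - 0 → 1 - 0 = 1, borrow out 0
  col 1: (0 - 0 borrow-in) - 1 → borrow from next column: (0+2) - 1 = 1, borrow out 1
  col 2: (1 - 1 borrow-in) - 1 → borrow from next column: (0+2) - 1 = 1, borrow out 1
  col 3: (1 - 1 borrow-in) - 0 → 0 - 0 = 0, borrow out 0
  col 4: (1 - 0 borrow-in) - 1 → 1 - 1 = 0, borrow out 0
  col 5: (1 - 0 borrow-in) - 0 → 1 - 0 = 1, borrow out 0
  col 6: (1 - 0 borrow-in) - 0 → 1 - 0 = 1, borrow out 0
  col 7: (0 - 0 borrow-in) - 0 → 0 - 0 = 0, borrow out 0
  col 8: (1 - 0 borrow-in) - 0 → 1 - 0 = 1, borrow out 0
  col 9: (1 - 0 borrow-in) - 0 → 1 - 0 = 1, borrow out 0
  col 10: (1 - 0 borrow-in) - 1 → 1 - 1 = 0, borrow out 0
Reading bits MSB→LSB: 01101100111
Strip leading zeros: 1101100111
= 1101100111


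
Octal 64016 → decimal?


Positional values:
Position 0: 6 × 8^0 = 6
Position 1: 1 × 8^1 = 8
Position 2: 0 × 8^2 = 0
Position 3: 4 × 8^3 = 2048
Position 4: 6 × 8^4 = 24576
Sum = 6 + 8 + 0 + 2048 + 24576
= 26638


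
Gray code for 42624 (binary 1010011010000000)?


Binary: 1010011010000000
Gray code: G = B XOR (B >> 1)
B >> 1 = 0101001101000000
1010011010000000 XOR 0101001101000000:
  1 XOR 0 = 1
  0 XOR 1 = 1
  1 XOR 0 = 1
  0 XOR 1 = 1
  0 XOR 0 = 0
  1 XOR 0 = 1
  1 XOR 1 = 0
  0 XOR 1 = 1
  1 XOR 0 = 1
  0 XOR 1 = 1
  0 XOR 0 = 0
  0 XOR 0 = 0
  0 XOR 0 = 0
  0 XOR 0 = 0
  0 XOR 0 = 0
  0 XOR 0 = 0
= 1111010111000000


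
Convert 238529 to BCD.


Each digit → 4-bit binary:
  2 → 0010
  3 → 0011
  8 → 1000
  5 → 0101
  2 → 0010
  9 → 1001
= 0010 0011 1000 0101 0010 1001


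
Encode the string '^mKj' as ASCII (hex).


String: '^mKj'  (4 characters)
Per-character ASCII lookup:
  '^': special character: '^' = 94 → 0x5E
  'm': lowercase starts at 97: 'm' = 97 + 12 = 109 → 0x6D
  'K': uppercase starts at 65: 'K' = 65 + 10 = 75 → 0x4B
  'j': lowercase starts at 97: 'j' = 97 + 9 = 106 → 0x6A
= 0x5E 0x6D 0x4B 0x6A


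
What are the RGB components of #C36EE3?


Hex: #C36EE3
R = C3₁₆ = 195
G = 6E₁₆ = 110
B = E3₁₆ = 227
= RGB(195, 110, 227)


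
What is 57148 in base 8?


Divide by 8 repeatedly:
57148 ÷ 8 = 7143 remainder 4
7143 ÷ 8 = 892 remainder 7
892 ÷ 8 = 111 remainder 4
111 ÷ 8 = 13 remainder 7
13 ÷ 8 = 1 remainder 5
1 ÷ 8 = 0 remainder 1
Reading remainders bottom-up:
= 0o157474


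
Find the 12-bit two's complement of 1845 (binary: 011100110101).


Original: 011100110101
Step 1 - Invert all bits: 100011001010
Step 2 - Add 1: 100011001010 + 1
= 100011001011 (represents -1845)


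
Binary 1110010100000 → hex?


Group into 4-bit nibbles: 0001110010100000
  0001 = 1
  1100 = C
  1010 = A
  0000 = 0
= 0x1CA0


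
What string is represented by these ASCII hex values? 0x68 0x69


Codes (hex): 0x68 0x69
Per-code ASCII lookup:
  0x68 = 104  (range 97-122: lowercase, 104 - 97 = 7) → 'h'
  0x69 = 105  (range 97-122: lowercase, 105 - 97 = 8) → 'i'
= 'hi'


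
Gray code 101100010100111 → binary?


Gray code: 101100010100111
MSB stays the same: 1
Each subsequent bit = prev_binary XOR current_gray:
  B[1] = 1 XOR 0 = 1
  B[2] = 1 XOR 1 = 0
  B[3] = 0 XOR 1 = 1
  B[4] = 1 XOR 0 = 1
  B[5] = 1 XOR 0 = 1
  B[6] = 1 XOR 0 = 1
  B[7] = 1 XOR 1 = 0
  B[8] = 0 XOR 0 = 0
  B[9] = 0 XOR 1 = 1
  B[10] = 1 XOR 0 = 1
  B[11] = 1 XOR 0 = 1
  B[12] = 1 XOR 1 = 0
  B[13] = 0 XOR 1 = 1
  B[14] = 1 XOR 1 = 0
= 110111100111010 (28474 decimal)


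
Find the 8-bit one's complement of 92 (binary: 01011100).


Original: 01011100
Invert all bits:
  bit 0: 0 → 1
  bit 1: 1 → 0
  bit 2: 0 → 1
  bit 3: 1 → 0
  bit 4: 1 → 0
  bit 5: 1 → 0
  bit 6: 0 → 1
  bit 7: 0 → 1
= 10100011


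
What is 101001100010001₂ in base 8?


Group into 3-bit groups: 101001100010001
  101 = 5
  001 = 1
  100 = 4
  010 = 2
  001 = 1
= 0o51421


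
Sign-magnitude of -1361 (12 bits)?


Sign bit: 1 (negative)
Magnitude: 1361 = 10101010001
= 110101010001


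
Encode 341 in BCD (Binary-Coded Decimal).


Each digit → 4-bit binary:
  3 → 0011
  4 → 0100
  1 → 0001
= 0011 0100 0001


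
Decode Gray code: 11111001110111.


Gray code: 11111001110111
MSB stays the same: 1
Each subsequent bit = prev_binary XOR current_gray:
  B[1] = 1 XOR 1 = 0
  B[2] = 0 XOR 1 = 1
  B[3] = 1 XOR 1 = 0
  B[4] = 0 XOR 1 = 1
  B[5] = 1 XOR 0 = 1
  B[6] = 1 XOR 0 = 1
  B[7] = 1 XOR 1 = 0
  B[8] = 0 XOR 1 = 1
  B[9] = 1 XOR 1 = 0
  B[10] = 0 XOR 0 = 0
  B[11] = 0 XOR 1 = 1
  B[12] = 1 XOR 1 = 0
  B[13] = 0 XOR 1 = 1
= 10101110100101 (11173 decimal)


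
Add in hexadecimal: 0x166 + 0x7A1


Align and add column by column (LSB to MSB, each column mod 16 with carry):
  0166
+ 07A1
  ----
  col 0: 6(6) + 1(1) + 0 (carry in) = 7 → 7(7), carry out 0
  col 1: 6(6) + A(10) + 0 (carry in) = 16 → 0(0), carry out 1
  col 2: 1(1) + 7(7) + 1 (carry in) = 9 → 9(9), carry out 0
  col 3: 0(0) + 0(0) + 0 (carry in) = 0 → 0(0), carry out 0
Reading digits MSB→LSB: 0907
Strip leading zeros: 907
= 0x907


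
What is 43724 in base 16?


Divide by 16 repeatedly:
43724 ÷ 16 = 2732 remainder 12 (C)
2732 ÷ 16 = 170 remainder 12 (C)
170 ÷ 16 = 10 remainder 10 (A)
10 ÷ 16 = 0 remainder 10 (A)
Reading remainders bottom-up:
= 0xAACC


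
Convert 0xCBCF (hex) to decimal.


Positional values:
Position 0: F × 16^0 = 15 × 1 = 15
Position 1: C × 16^1 = 12 × 16 = 192
Position 2: B × 16^2 = 11 × 256 = 2816
Position 3: C × 16^3 = 12 × 4096 = 49152
Sum = 15 + 192 + 2816 + 49152
= 52175


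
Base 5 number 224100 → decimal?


Positional values (base 5):
  0 × 5^0 = 0 × 1 = 0
  0 × 5^1 = 0 × 5 = 0
  1 × 5^2 = 1 × 25 = 25
  4 × 5^3 = 4 × 125 = 500
  2 × 5^4 = 2 × 625 = 1250
  2 × 5^5 = 2 × 3125 = 6250
Sum = 0 + 0 + 25 + 500 + 1250 + 6250
= 8025


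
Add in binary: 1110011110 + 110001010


Align and add column by column (LSB to MSB, carry propagating):
  01110011110
+ 00110001010
  -----------
  col 0: 0 + 0 + 0 (carry in) = 0 → bit 0, carry out 0
  col 1: 1 + 1 + 0 (carry in) = 2 → bit 0, carry out 1
  col 2: 1 + 0 + 1 (carry in) = 2 → bit 0, carry out 1
  col 3: 1 + 1 + 1 (carry in) = 3 → bit 1, carry out 1
  col 4: 1 + 0 + 1 (carry in) = 2 → bit 0, carry out 1
  col 5: 0 + 0 + 1 (carry in) = 1 → bit 1, carry out 0
  col 6: 0 + 0 + 0 (carry in) = 0 → bit 0, carry out 0
  col 7: 1 + 1 + 0 (carry in) = 2 → bit 0, carry out 1
  col 8: 1 + 1 + 1 (carry in) = 3 → bit 1, carry out 1
  col 9: 1 + 0 + 1 (carry in) = 2 → bit 0, carry out 1
  col 10: 0 + 0 + 1 (carry in) = 1 → bit 1, carry out 0
Reading bits MSB→LSB: 10100101000
Strip leading zeros: 10100101000
= 10100101000


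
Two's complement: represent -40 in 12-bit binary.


Original: 000000101000
Step 1 - Invert all bits: 111111010111
Step 2 - Add 1: 111111010111 + 1
= 111111011000 (represents -40)


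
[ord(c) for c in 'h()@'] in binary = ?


String: 'h()@'  (4 characters)
Per-character ASCII lookup:
  'h': lowercase starts at 97: 'h' = 97 + 7 = 104 → 1101000
  '(': special character: '(' = 40 → 101000
  ')': special character: ')' = 41 → 101001
  '@': special character: '@' = 64 → 1000000
= 1101000 101000 101001 1000000


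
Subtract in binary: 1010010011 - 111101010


Align and subtract column by column (LSB to MSB, borrowing when needed):
  1010010011
- 0111101010
  ----------
  col 0: (1 - 0 borrow-in) - 0 → 1 - 0 = 1, borrow out 0
  col 1: (1 - 0 borrow-in) - 1 → 1 - 1 = 0, borrow out 0
  col 2: (0 - 0 borrow-in) - 0 → 0 - 0 = 0, borrow out 0
  col 3: (0 - 0 borrow-in) - 1 → borrow from next column: (0+2) - 1 = 1, borrow out 1
  col 4: (1 - 1 borrow-in) - 0 → 0 - 0 = 0, borrow out 0
  col 5: (0 - 0 borrow-in) - 1 → borrow from next column: (0+2) - 1 = 1, borrow out 1
  col 6: (0 - 1 borrow-in) - 1 → borrow from next column: (-1+2) - 1 = 0, borrow out 1
  col 7: (1 - 1 borrow-in) - 1 → borrow from next column: (0+2) - 1 = 1, borrow out 1
  col 8: (0 - 1 borrow-in) - 1 → borrow from next column: (-1+2) - 1 = 0, borrow out 1
  col 9: (1 - 1 borrow-in) - 0 → 0 - 0 = 0, borrow out 0
Reading bits MSB→LSB: 0010101001
Strip leading zeros: 10101001
= 10101001


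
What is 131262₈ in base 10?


Positional values:
Position 0: 2 × 8^0 = 2
Position 1: 6 × 8^1 = 48
Position 2: 2 × 8^2 = 128
Position 3: 1 × 8^3 = 512
Position 4: 3 × 8^4 = 12288
Position 5: 1 × 8^5 = 32768
Sum = 2 + 48 + 128 + 512 + 12288 + 32768
= 45746


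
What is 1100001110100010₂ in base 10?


Positional values:
Bit 1: 1 × 2^1 = 2
Bit 5: 1 × 2^5 = 32
Bit 7: 1 × 2^7 = 128
Bit 8: 1 × 2^8 = 256
Bit 9: 1 × 2^9 = 512
Bit 14: 1 × 2^14 = 16384
Bit 15: 1 × 2^15 = 32768
Sum = 2 + 32 + 128 + 256 + 512 + 16384 + 32768
= 50082


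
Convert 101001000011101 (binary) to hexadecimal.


Group into 4-bit nibbles: 0101001000011101
  0101 = 5
  0010 = 2
  0001 = 1
  1101 = D
= 0x521D


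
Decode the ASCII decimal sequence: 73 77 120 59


Codes (decimal): 73 77 120 59
Per-code ASCII lookup:
  73  (range 65-90: uppercase, 73 - 65 = 8) → 'I'
  77  (range 65-90: uppercase, 77 - 65 = 12) → 'M'
  120  (range 97-122: lowercase, 120 - 97 = 23) → 'x'
  59  (special character) → ';'
= 'IMx;'


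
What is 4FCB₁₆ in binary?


Each hex digit → 4 binary bits:
  4 = 0100
  F = 1111
  C = 1100
  B = 1011
Concatenate: 0100 1111 1100 1011
= 0100111111001011


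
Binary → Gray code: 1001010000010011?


Binary: 1001010000010011
Gray code: G = B XOR (B >> 1)
B >> 1 = 0100101000001001
1001010000010011 XOR 0100101000001001:
  1 XOR 0 = 1
  0 XOR 1 = 1
  0 XOR 0 = 0
  1 XOR 0 = 1
  0 XOR 1 = 1
  1 XOR 0 = 1
  0 XOR 1 = 1
  0 XOR 0 = 0
  0 XOR 0 = 0
  0 XOR 0 = 0
  0 XOR 0 = 0
  1 XOR 0 = 1
  0 XOR 1 = 1
  0 XOR 0 = 0
  1 XOR 0 = 1
  1 XOR 1 = 0
= 1101111000011010


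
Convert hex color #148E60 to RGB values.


Hex: #148E60
R = 14₁₆ = 20
G = 8E₁₆ = 142
B = 60₁₆ = 96
= RGB(20, 142, 96)


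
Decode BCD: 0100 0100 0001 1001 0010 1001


Each 4-bit group → digit:
  0100 → 4
  0100 → 4
  0001 → 1
  1001 → 9
  0010 → 2
  1001 → 9
= 441929


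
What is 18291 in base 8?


Divide by 8 repeatedly:
18291 ÷ 8 = 2286 remainder 3
2286 ÷ 8 = 285 remainder 6
285 ÷ 8 = 35 remainder 5
35 ÷ 8 = 4 remainder 3
4 ÷ 8 = 0 remainder 4
Reading remainders bottom-up:
= 0o43563


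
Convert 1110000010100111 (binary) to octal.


Group into 3-bit groups: 001110000010100111
  001 = 1
  110 = 6
  000 = 0
  010 = 2
  100 = 4
  111 = 7
= 0o160247


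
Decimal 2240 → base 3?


Divide by 3 repeatedly:
2240 ÷ 3 = 746 remainder 2
746 ÷ 3 = 248 remainder 2
248 ÷ 3 = 82 remainder 2
82 ÷ 3 = 27 remainder 1
27 ÷ 3 = 9 remainder 0
9 ÷ 3 = 3 remainder 0
3 ÷ 3 = 1 remainder 0
1 ÷ 3 = 0 remainder 1
Reading remainders bottom-up:
= 10001222


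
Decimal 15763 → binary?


Divide by 2 repeatedly:
15763 ÷ 2 = 7881 remainder 1
7881 ÷ 2 = 3940 remainder 1
3940 ÷ 2 = 1970 remainder 0
1970 ÷ 2 = 985 remainder 0
985 ÷ 2 = 492 remainder 1
492 ÷ 2 = 246 remainder 0
246 ÷ 2 = 123 remainder 0
123 ÷ 2 = 61 remainder 1
61 ÷ 2 = 30 remainder 1
30 ÷ 2 = 15 remainder 0
15 ÷ 2 = 7 remainder 1
7 ÷ 2 = 3 remainder 1
3 ÷ 2 = 1 remainder 1
1 ÷ 2 = 0 remainder 1
Reading remainders bottom-up:
= 11110110010011


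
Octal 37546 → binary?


Each octal digit → 3 binary bits:
  3 = 011
  7 = 111
  5 = 101
  4 = 100
  6 = 110
Concatenate: 011 111 101 100 110
= 011111101100110


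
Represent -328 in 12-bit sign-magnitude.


Sign bit: 1 (negative)
Magnitude: 328 = 00101001000
= 100101001000


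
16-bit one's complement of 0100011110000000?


Original: 0100011110000000
Invert all bits:
  bit 0: 0 → 1
  bit 1: 1 → 0
  bit 2: 0 → 1
  bit 3: 0 → 1
  bit 4: 0 → 1
  bit 5: 1 → 0
  bit 6: 1 → 0
  bit 7: 1 → 0
  bit 8: 1 → 0
  bit 9: 0 → 1
  bit 10: 0 → 1
  bit 11: 0 → 1
  bit 12: 0 → 1
  bit 13: 0 → 1
  bit 14: 0 → 1
  bit 15: 0 → 1
= 1011100001111111


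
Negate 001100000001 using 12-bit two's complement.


Original: 001100000001
Step 1 - Invert all bits: 110011111110
Step 2 - Add 1: 110011111110 + 1
= 110011111111 (represents -769)


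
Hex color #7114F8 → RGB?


Hex: #7114F8
R = 71₁₆ = 113
G = 14₁₆ = 20
B = F8₁₆ = 248
= RGB(113, 20, 248)


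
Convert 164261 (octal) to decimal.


Positional values:
Position 0: 1 × 8^0 = 1
Position 1: 6 × 8^1 = 48
Position 2: 2 × 8^2 = 128
Position 3: 4 × 8^3 = 2048
Position 4: 6 × 8^4 = 24576
Position 5: 1 × 8^5 = 32768
Sum = 1 + 48 + 128 + 2048 + 24576 + 32768
= 59569


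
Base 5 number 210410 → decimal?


Positional values (base 5):
  0 × 5^0 = 0 × 1 = 0
  1 × 5^1 = 1 × 5 = 5
  4 × 5^2 = 4 × 25 = 100
  0 × 5^3 = 0 × 125 = 0
  1 × 5^4 = 1 × 625 = 625
  2 × 5^5 = 2 × 3125 = 6250
Sum = 0 + 5 + 100 + 0 + 625 + 6250
= 6980


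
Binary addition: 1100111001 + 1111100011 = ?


Align and add column by column (LSB to MSB, carry propagating):
  01100111001
+ 01111100011
  -----------
  col 0: 1 + 1 + 0 (carry in) = 2 → bit 0, carry out 1
  col 1: 0 + 1 + 1 (carry in) = 2 → bit 0, carry out 1
  col 2: 0 + 0 + 1 (carry in) = 1 → bit 1, carry out 0
  col 3: 1 + 0 + 0 (carry in) = 1 → bit 1, carry out 0
  col 4: 1 + 0 + 0 (carry in) = 1 → bit 1, carry out 0
  col 5: 1 + 1 + 0 (carry in) = 2 → bit 0, carry out 1
  col 6: 0 + 1 + 1 (carry in) = 2 → bit 0, carry out 1
  col 7: 0 + 1 + 1 (carry in) = 2 → bit 0, carry out 1
  col 8: 1 + 1 + 1 (carry in) = 3 → bit 1, carry out 1
  col 9: 1 + 1 + 1 (carry in) = 3 → bit 1, carry out 1
  col 10: 0 + 0 + 1 (carry in) = 1 → bit 1, carry out 0
Reading bits MSB→LSB: 11100011100
Strip leading zeros: 11100011100
= 11100011100


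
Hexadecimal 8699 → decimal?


Positional values:
Position 0: 9 × 16^0 = 9 × 1 = 9
Position 1: 9 × 16^1 = 9 × 16 = 144
Position 2: 6 × 16^2 = 6 × 256 = 1536
Position 3: 8 × 16^3 = 8 × 4096 = 32768
Sum = 9 + 144 + 1536 + 32768
= 34457


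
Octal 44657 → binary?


Each octal digit → 3 binary bits:
  4 = 100
  4 = 100
  6 = 110
  5 = 101
  7 = 111
Concatenate: 100 100 110 101 111
= 100100110101111


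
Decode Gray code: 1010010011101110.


Gray code: 1010010011101110
MSB stays the same: 1
Each subsequent bit = prev_binary XOR current_gray:
  B[1] = 1 XOR 0 = 1
  B[2] = 1 XOR 1 = 0
  B[3] = 0 XOR 0 = 0
  B[4] = 0 XOR 0 = 0
  B[5] = 0 XOR 1 = 1
  B[6] = 1 XOR 0 = 1
  B[7] = 1 XOR 0 = 1
  B[8] = 1 XOR 1 = 0
  B[9] = 0 XOR 1 = 1
  B[10] = 1 XOR 1 = 0
  B[11] = 0 XOR 0 = 0
  B[12] = 0 XOR 1 = 1
  B[13] = 1 XOR 1 = 0
  B[14] = 0 XOR 1 = 1
  B[15] = 1 XOR 0 = 1
= 1100011101001011 (51019 decimal)


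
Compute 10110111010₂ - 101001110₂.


Align and subtract column by column (LSB to MSB, borrowing when needed):
  10110111010
- 00101001110
  -----------
  col 0: (0 - 0 borrow-in) - 0 → 0 - 0 = 0, borrow out 0
  col 1: (1 - 0 borrow-in) - 1 → 1 - 1 = 0, borrow out 0
  col 2: (0 - 0 borrow-in) - 1 → borrow from next column: (0+2) - 1 = 1, borrow out 1
  col 3: (1 - 1 borrow-in) - 1 → borrow from next column: (0+2) - 1 = 1, borrow out 1
  col 4: (1 - 1 borrow-in) - 0 → 0 - 0 = 0, borrow out 0
  col 5: (1 - 0 borrow-in) - 0 → 1 - 0 = 1, borrow out 0
  col 6: (0 - 0 borrow-in) - 1 → borrow from next column: (0+2) - 1 = 1, borrow out 1
  col 7: (1 - 1 borrow-in) - 0 → 0 - 0 = 0, borrow out 0
  col 8: (1 - 0 borrow-in) - 1 → 1 - 1 = 0, borrow out 0
  col 9: (0 - 0 borrow-in) - 0 → 0 - 0 = 0, borrow out 0
  col 10: (1 - 0 borrow-in) - 0 → 1 - 0 = 1, borrow out 0
Reading bits MSB→LSB: 10001101100
Strip leading zeros: 10001101100
= 10001101100


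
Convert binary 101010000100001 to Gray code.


Binary: 101010000100001
Gray code: G = B XOR (B >> 1)
B >> 1 = 010101000010000
101010000100001 XOR 010101000010000:
  1 XOR 0 = 1
  0 XOR 1 = 1
  1 XOR 0 = 1
  0 XOR 1 = 1
  1 XOR 0 = 1
  0 XOR 1 = 1
  0 XOR 0 = 0
  0 XOR 0 = 0
  0 XOR 0 = 0
  1 XOR 0 = 1
  0 XOR 1 = 1
  0 XOR 0 = 0
  0 XOR 0 = 0
  0 XOR 0 = 0
  1 XOR 0 = 1
= 111111000110001


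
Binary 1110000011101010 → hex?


Group into 4-bit nibbles: 1110000011101010
  1110 = E
  0000 = 0
  1110 = E
  1010 = A
= 0xE0EA


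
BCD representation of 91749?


Each digit → 4-bit binary:
  9 → 1001
  1 → 0001
  7 → 0111
  4 → 0100
  9 → 1001
= 1001 0001 0111 0100 1001


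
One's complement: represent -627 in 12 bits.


Original: 001001110011
Invert all bits:
  bit 0: 0 → 1
  bit 1: 0 → 1
  bit 2: 1 → 0
  bit 3: 0 → 1
  bit 4: 0 → 1
  bit 5: 1 → 0
  bit 6: 1 → 0
  bit 7: 1 → 0
  bit 8: 0 → 1
  bit 9: 0 → 1
  bit 10: 1 → 0
  bit 11: 1 → 0
= 110110001100


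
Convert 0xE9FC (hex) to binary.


Each hex digit → 4 binary bits:
  E = 1110
  9 = 1001
  F = 1111
  C = 1100
Concatenate: 1110 1001 1111 1100
= 1110100111111100


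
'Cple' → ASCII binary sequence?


String: 'Cple'  (4 characters)
Per-character ASCII lookup:
  'C': uppercase starts at 65: 'C' = 65 + 2 = 67 → 1000011
  'p': lowercase starts at 97: 'p' = 97 + 15 = 112 → 1110000
  'l': lowercase starts at 97: 'l' = 97 + 11 = 108 → 1101100
  'e': lowercase starts at 97: 'e' = 97 + 4 = 101 → 1100101
= 1000011 1110000 1101100 1100101


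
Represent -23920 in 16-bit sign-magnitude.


Sign bit: 1 (negative)
Magnitude: 23920 = 101110101110000
= 1101110101110000


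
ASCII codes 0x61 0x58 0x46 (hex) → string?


Codes (hex): 0x61 0x58 0x46
Per-code ASCII lookup:
  0x61 = 97  (range 97-122: lowercase, 97 - 97 = 0) → 'a'
  0x58 = 88  (range 65-90: uppercase, 88 - 65 = 23) → 'X'
  0x46 = 70  (range 65-90: uppercase, 70 - 65 = 5) → 'F'
= 'aXF'


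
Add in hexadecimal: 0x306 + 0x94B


Align and add column by column (LSB to MSB, each column mod 16 with carry):
  0306
+ 094B
  ----
  col 0: 6(6) + B(11) + 0 (carry in) = 17 → 1(1), carry out 1
  col 1: 0(0) + 4(4) + 1 (carry in) = 5 → 5(5), carry out 0
  col 2: 3(3) + 9(9) + 0 (carry in) = 12 → C(12), carry out 0
  col 3: 0(0) + 0(0) + 0 (carry in) = 0 → 0(0), carry out 0
Reading digits MSB→LSB: 0C51
Strip leading zeros: C51
= 0xC51


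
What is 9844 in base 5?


Divide by 5 repeatedly:
9844 ÷ 5 = 1968 remainder 4
1968 ÷ 5 = 393 remainder 3
393 ÷ 5 = 78 remainder 3
78 ÷ 5 = 15 remainder 3
15 ÷ 5 = 3 remainder 0
3 ÷ 5 = 0 remainder 3
Reading remainders bottom-up:
= 303334


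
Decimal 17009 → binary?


Divide by 2 repeatedly:
17009 ÷ 2 = 8504 remainder 1
8504 ÷ 2 = 4252 remainder 0
4252 ÷ 2 = 2126 remainder 0
2126 ÷ 2 = 1063 remainder 0
1063 ÷ 2 = 531 remainder 1
531 ÷ 2 = 265 remainder 1
265 ÷ 2 = 132 remainder 1
132 ÷ 2 = 66 remainder 0
66 ÷ 2 = 33 remainder 0
33 ÷ 2 = 16 remainder 1
16 ÷ 2 = 8 remainder 0
8 ÷ 2 = 4 remainder 0
4 ÷ 2 = 2 remainder 0
2 ÷ 2 = 1 remainder 0
1 ÷ 2 = 0 remainder 1
Reading remainders bottom-up:
= 100001001110001


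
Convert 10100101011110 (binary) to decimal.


Positional values:
Bit 1: 1 × 2^1 = 2
Bit 2: 1 × 2^2 = 4
Bit 3: 1 × 2^3 = 8
Bit 4: 1 × 2^4 = 16
Bit 6: 1 × 2^6 = 64
Bit 8: 1 × 2^8 = 256
Bit 11: 1 × 2^11 = 2048
Bit 13: 1 × 2^13 = 8192
Sum = 2 + 4 + 8 + 16 + 64 + 256 + 2048 + 8192
= 10590


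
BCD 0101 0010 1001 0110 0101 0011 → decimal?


Each 4-bit group → digit:
  0101 → 5
  0010 → 2
  1001 → 9
  0110 → 6
  0101 → 5
  0011 → 3
= 529653


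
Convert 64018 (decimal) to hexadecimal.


Divide by 16 repeatedly:
64018 ÷ 16 = 4001 remainder 2 (2)
4001 ÷ 16 = 250 remainder 1 (1)
250 ÷ 16 = 15 remainder 10 (A)
15 ÷ 16 = 0 remainder 15 (F)
Reading remainders bottom-up:
= 0xFA12


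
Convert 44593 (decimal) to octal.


Divide by 8 repeatedly:
44593 ÷ 8 = 5574 remainder 1
5574 ÷ 8 = 696 remainder 6
696 ÷ 8 = 87 remainder 0
87 ÷ 8 = 10 remainder 7
10 ÷ 8 = 1 remainder 2
1 ÷ 8 = 0 remainder 1
Reading remainders bottom-up:
= 0o127061


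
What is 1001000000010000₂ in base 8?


Group into 3-bit groups: 001001000000010000
  001 = 1
  001 = 1
  000 = 0
  000 = 0
  010 = 2
  000 = 0
= 0o110020


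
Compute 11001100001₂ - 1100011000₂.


Align and subtract column by column (LSB to MSB, borrowing when needed):
  11001100001
- 01100011000
  -----------
  col 0: (1 - 0 borrow-in) - 0 → 1 - 0 = 1, borrow out 0
  col 1: (0 - 0 borrow-in) - 0 → 0 - 0 = 0, borrow out 0
  col 2: (0 - 0 borrow-in) - 0 → 0 - 0 = 0, borrow out 0
  col 3: (0 - 0 borrow-in) - 1 → borrow from next column: (0+2) - 1 = 1, borrow out 1
  col 4: (0 - 1 borrow-in) - 1 → borrow from next column: (-1+2) - 1 = 0, borrow out 1
  col 5: (1 - 1 borrow-in) - 0 → 0 - 0 = 0, borrow out 0
  col 6: (1 - 0 borrow-in) - 0 → 1 - 0 = 1, borrow out 0
  col 7: (0 - 0 borrow-in) - 0 → 0 - 0 = 0, borrow out 0
  col 8: (0 - 0 borrow-in) - 1 → borrow from next column: (0+2) - 1 = 1, borrow out 1
  col 9: (1 - 1 borrow-in) - 1 → borrow from next column: (0+2) - 1 = 1, borrow out 1
  col 10: (1 - 1 borrow-in) - 0 → 0 - 0 = 0, borrow out 0
Reading bits MSB→LSB: 01101001001
Strip leading zeros: 1101001001
= 1101001001


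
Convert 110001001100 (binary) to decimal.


Positional values:
Bit 2: 1 × 2^2 = 4
Bit 3: 1 × 2^3 = 8
Bit 6: 1 × 2^6 = 64
Bit 10: 1 × 2^10 = 1024
Bit 11: 1 × 2^11 = 2048
Sum = 4 + 8 + 64 + 1024 + 2048
= 3148


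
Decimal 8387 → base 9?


Divide by 9 repeatedly:
8387 ÷ 9 = 931 remainder 8
931 ÷ 9 = 103 remainder 4
103 ÷ 9 = 11 remainder 4
11 ÷ 9 = 1 remainder 2
1 ÷ 9 = 0 remainder 1
Reading remainders bottom-up:
= 12448


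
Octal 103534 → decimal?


Positional values:
Position 0: 4 × 8^0 = 4
Position 1: 3 × 8^1 = 24
Position 2: 5 × 8^2 = 320
Position 3: 3 × 8^3 = 1536
Position 4: 0 × 8^4 = 0
Position 5: 1 × 8^5 = 32768
Sum = 4 + 24 + 320 + 1536 + 0 + 32768
= 34652


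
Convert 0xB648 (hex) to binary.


Each hex digit → 4 binary bits:
  B = 1011
  6 = 0110
  4 = 0100
  8 = 1000
Concatenate: 1011 0110 0100 1000
= 1011011001001000


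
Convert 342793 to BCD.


Each digit → 4-bit binary:
  3 → 0011
  4 → 0100
  2 → 0010
  7 → 0111
  9 → 1001
  3 → 0011
= 0011 0100 0010 0111 1001 0011


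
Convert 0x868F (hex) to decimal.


Positional values:
Position 0: F × 16^0 = 15 × 1 = 15
Position 1: 8 × 16^1 = 8 × 16 = 128
Position 2: 6 × 16^2 = 6 × 256 = 1536
Position 3: 8 × 16^3 = 8 × 4096 = 32768
Sum = 15 + 128 + 1536 + 32768
= 34447


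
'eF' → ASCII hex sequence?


String: 'eF'  (2 characters)
Per-character ASCII lookup:
  'e': lowercase starts at 97: 'e' = 97 + 4 = 101 → 0x65
  'F': uppercase starts at 65: 'F' = 65 + 5 = 70 → 0x46
= 0x65 0x46


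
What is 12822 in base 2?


Divide by 2 repeatedly:
12822 ÷ 2 = 6411 remainder 0
6411 ÷ 2 = 3205 remainder 1
3205 ÷ 2 = 1602 remainder 1
1602 ÷ 2 = 801 remainder 0
801 ÷ 2 = 400 remainder 1
400 ÷ 2 = 200 remainder 0
200 ÷ 2 = 100 remainder 0
100 ÷ 2 = 50 remainder 0
50 ÷ 2 = 25 remainder 0
25 ÷ 2 = 12 remainder 1
12 ÷ 2 = 6 remainder 0
6 ÷ 2 = 3 remainder 0
3 ÷ 2 = 1 remainder 1
1 ÷ 2 = 0 remainder 1
Reading remainders bottom-up:
= 11001000010110


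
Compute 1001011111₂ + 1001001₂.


Align and add column by column (LSB to MSB, carry propagating):
  01001011111
+ 00001001001
  -----------
  col 0: 1 + 1 + 0 (carry in) = 2 → bit 0, carry out 1
  col 1: 1 + 0 + 1 (carry in) = 2 → bit 0, carry out 1
  col 2: 1 + 0 + 1 (carry in) = 2 → bit 0, carry out 1
  col 3: 1 + 1 + 1 (carry in) = 3 → bit 1, carry out 1
  col 4: 1 + 0 + 1 (carry in) = 2 → bit 0, carry out 1
  col 5: 0 + 0 + 1 (carry in) = 1 → bit 1, carry out 0
  col 6: 1 + 1 + 0 (carry in) = 2 → bit 0, carry out 1
  col 7: 0 + 0 + 1 (carry in) = 1 → bit 1, carry out 0
  col 8: 0 + 0 + 0 (carry in) = 0 → bit 0, carry out 0
  col 9: 1 + 0 + 0 (carry in) = 1 → bit 1, carry out 0
  col 10: 0 + 0 + 0 (carry in) = 0 → bit 0, carry out 0
Reading bits MSB→LSB: 01010101000
Strip leading zeros: 1010101000
= 1010101000


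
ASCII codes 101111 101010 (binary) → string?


Codes (binary): 101111 101010
Per-code ASCII lookup:
  101111 = 47  (special character) → '/'
  101010 = 42  (special character) → '*'
= '/*'


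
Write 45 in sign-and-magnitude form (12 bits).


Sign bit: 0 (positive)
Magnitude: 45 = 00000101101
= 000000101101


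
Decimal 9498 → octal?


Divide by 8 repeatedly:
9498 ÷ 8 = 1187 remainder 2
1187 ÷ 8 = 148 remainder 3
148 ÷ 8 = 18 remainder 4
18 ÷ 8 = 2 remainder 2
2 ÷ 8 = 0 remainder 2
Reading remainders bottom-up:
= 0o22432


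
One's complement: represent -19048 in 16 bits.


Original: 0100101001101000
Invert all bits:
  bit 0: 0 → 1
  bit 1: 1 → 0
  bit 2: 0 → 1
  bit 3: 0 → 1
  bit 4: 1 → 0
  bit 5: 0 → 1
  bit 6: 1 → 0
  bit 7: 0 → 1
  bit 8: 0 → 1
  bit 9: 1 → 0
  bit 10: 1 → 0
  bit 11: 0 → 1
  bit 12: 1 → 0
  bit 13: 0 → 1
  bit 14: 0 → 1
  bit 15: 0 → 1
= 1011010110010111


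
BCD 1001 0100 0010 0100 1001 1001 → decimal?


Each 4-bit group → digit:
  1001 → 9
  0100 → 4
  0010 → 2
  0100 → 4
  1001 → 9
  1001 → 9
= 942499


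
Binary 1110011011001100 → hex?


Group into 4-bit nibbles: 1110011011001100
  1110 = E
  0110 = 6
  1100 = C
  1100 = C
= 0xE6CC


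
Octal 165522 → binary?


Each octal digit → 3 binary bits:
  1 = 001
  6 = 110
  5 = 101
  5 = 101
  2 = 010
  2 = 010
Concatenate: 001 110 101 101 010 010
= 001110101101010010


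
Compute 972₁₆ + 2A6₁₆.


Align and add column by column (LSB to MSB, each column mod 16 with carry):
  0972
+ 02A6
  ----
  col 0: 2(2) + 6(6) + 0 (carry in) = 8 → 8(8), carry out 0
  col 1: 7(7) + A(10) + 0 (carry in) = 17 → 1(1), carry out 1
  col 2: 9(9) + 2(2) + 1 (carry in) = 12 → C(12), carry out 0
  col 3: 0(0) + 0(0) + 0 (carry in) = 0 → 0(0), carry out 0
Reading digits MSB→LSB: 0C18
Strip leading zeros: C18
= 0xC18


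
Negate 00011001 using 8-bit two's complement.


Original: 00011001
Step 1 - Invert all bits: 11100110
Step 2 - Add 1: 11100110 + 1
= 11100111 (represents -25)


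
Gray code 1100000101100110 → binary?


Gray code: 1100000101100110
MSB stays the same: 1
Each subsequent bit = prev_binary XOR current_gray:
  B[1] = 1 XOR 1 = 0
  B[2] = 0 XOR 0 = 0
  B[3] = 0 XOR 0 = 0
  B[4] = 0 XOR 0 = 0
  B[5] = 0 XOR 0 = 0
  B[6] = 0 XOR 0 = 0
  B[7] = 0 XOR 1 = 1
  B[8] = 1 XOR 0 = 1
  B[9] = 1 XOR 1 = 0
  B[10] = 0 XOR 1 = 1
  B[11] = 1 XOR 0 = 1
  B[12] = 1 XOR 0 = 1
  B[13] = 1 XOR 1 = 0
  B[14] = 0 XOR 1 = 1
  B[15] = 1 XOR 0 = 1
= 1000000110111011 (33211 decimal)


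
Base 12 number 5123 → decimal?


Positional values (base 12):
  3 × 12^0 = 3 × 1 = 3
  2 × 12^1 = 2 × 12 = 24
  1 × 12^2 = 1 × 144 = 144
  5 × 12^3 = 5 × 1728 = 8640
Sum = 3 + 24 + 144 + 8640
= 8811


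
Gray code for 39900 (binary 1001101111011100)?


Binary: 1001101111011100
Gray code: G = B XOR (B >> 1)
B >> 1 = 0100110111101110
1001101111011100 XOR 0100110111101110:
  1 XOR 0 = 1
  0 XOR 1 = 1
  0 XOR 0 = 0
  1 XOR 0 = 1
  1 XOR 1 = 0
  0 XOR 1 = 1
  1 XOR 0 = 1
  1 XOR 1 = 0
  1 XOR 1 = 0
  1 XOR 1 = 0
  0 XOR 1 = 1
  1 XOR 0 = 1
  1 XOR 1 = 0
  1 XOR 1 = 0
  0 XOR 1 = 1
  0 XOR 0 = 0
= 1101011000110010


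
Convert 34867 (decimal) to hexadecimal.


Divide by 16 repeatedly:
34867 ÷ 16 = 2179 remainder 3 (3)
2179 ÷ 16 = 136 remainder 3 (3)
136 ÷ 16 = 8 remainder 8 (8)
8 ÷ 16 = 0 remainder 8 (8)
Reading remainders bottom-up:
= 0x8833


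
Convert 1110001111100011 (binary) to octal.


Group into 3-bit groups: 001110001111100011
  001 = 1
  110 = 6
  001 = 1
  111 = 7
  100 = 4
  011 = 3
= 0o161743


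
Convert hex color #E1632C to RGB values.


Hex: #E1632C
R = E1₁₆ = 225
G = 63₁₆ = 99
B = 2C₁₆ = 44
= RGB(225, 99, 44)


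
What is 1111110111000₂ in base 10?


Positional values:
Bit 3: 1 × 2^3 = 8
Bit 4: 1 × 2^4 = 16
Bit 5: 1 × 2^5 = 32
Bit 7: 1 × 2^7 = 128
Bit 8: 1 × 2^8 = 256
Bit 9: 1 × 2^9 = 512
Bit 10: 1 × 2^10 = 1024
Bit 11: 1 × 2^11 = 2048
Bit 12: 1 × 2^12 = 4096
Sum = 8 + 16 + 32 + 128 + 256 + 512 + 1024 + 2048 + 4096
= 8120


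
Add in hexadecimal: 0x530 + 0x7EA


Align and add column by column (LSB to MSB, each column mod 16 with carry):
  0530
+ 07EA
  ----
  col 0: 0(0) + A(10) + 0 (carry in) = 10 → A(10), carry out 0
  col 1: 3(3) + E(14) + 0 (carry in) = 17 → 1(1), carry out 1
  col 2: 5(5) + 7(7) + 1 (carry in) = 13 → D(13), carry out 0
  col 3: 0(0) + 0(0) + 0 (carry in) = 0 → 0(0), carry out 0
Reading digits MSB→LSB: 0D1A
Strip leading zeros: D1A
= 0xD1A


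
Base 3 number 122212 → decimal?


Positional values (base 3):
  2 × 3^0 = 2 × 1 = 2
  1 × 3^1 = 1 × 3 = 3
  2 × 3^2 = 2 × 9 = 18
  2 × 3^3 = 2 × 27 = 54
  2 × 3^4 = 2 × 81 = 162
  1 × 3^5 = 1 × 243 = 243
Sum = 2 + 3 + 18 + 54 + 162 + 243
= 482


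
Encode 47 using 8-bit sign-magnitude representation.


Sign bit: 0 (positive)
Magnitude: 47 = 0101111
= 00101111


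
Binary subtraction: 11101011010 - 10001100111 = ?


Align and subtract column by column (LSB to MSB, borrowing when needed):
  11101011010
- 10001100111
  -----------
  col 0: (0 - 0 borrow-in) - 1 → borrow from next column: (0+2) - 1 = 1, borrow out 1
  col 1: (1 - 1 borrow-in) - 1 → borrow from next column: (0+2) - 1 = 1, borrow out 1
  col 2: (0 - 1 borrow-in) - 1 → borrow from next column: (-1+2) - 1 = 0, borrow out 1
  col 3: (1 - 1 borrow-in) - 0 → 0 - 0 = 0, borrow out 0
  col 4: (1 - 0 borrow-in) - 0 → 1 - 0 = 1, borrow out 0
  col 5: (0 - 0 borrow-in) - 1 → borrow from next column: (0+2) - 1 = 1, borrow out 1
  col 6: (1 - 1 borrow-in) - 1 → borrow from next column: (0+2) - 1 = 1, borrow out 1
  col 7: (0 - 1 borrow-in) - 0 → borrow from next column: (-1+2) - 0 = 1, borrow out 1
  col 8: (1 - 1 borrow-in) - 0 → 0 - 0 = 0, borrow out 0
  col 9: (1 - 0 borrow-in) - 0 → 1 - 0 = 1, borrow out 0
  col 10: (1 - 0 borrow-in) - 1 → 1 - 1 = 0, borrow out 0
Reading bits MSB→LSB: 01011110011
Strip leading zeros: 1011110011
= 1011110011


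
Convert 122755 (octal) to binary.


Each octal digit → 3 binary bits:
  1 = 001
  2 = 010
  2 = 010
  7 = 111
  5 = 101
  5 = 101
Concatenate: 001 010 010 111 101 101
= 001010010111101101


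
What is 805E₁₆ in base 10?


Positional values:
Position 0: E × 16^0 = 14 × 1 = 14
Position 1: 5 × 16^1 = 5 × 16 = 80
Position 2: 0 × 16^2 = 0 × 256 = 0
Position 3: 8 × 16^3 = 8 × 4096 = 32768
Sum = 14 + 80 + 0 + 32768
= 32862


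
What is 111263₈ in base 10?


Positional values:
Position 0: 3 × 8^0 = 3
Position 1: 6 × 8^1 = 48
Position 2: 2 × 8^2 = 128
Position 3: 1 × 8^3 = 512
Position 4: 1 × 8^4 = 4096
Position 5: 1 × 8^5 = 32768
Sum = 3 + 48 + 128 + 512 + 4096 + 32768
= 37555


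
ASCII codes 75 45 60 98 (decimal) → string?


Codes (decimal): 75 45 60 98
Per-code ASCII lookup:
  75  (range 65-90: uppercase, 75 - 65 = 10) → 'K'
  45  (special character) → '-'
  60  (special character) → '<'
  98  (range 97-122: lowercase, 98 - 97 = 1) → 'b'
= 'K-<b'


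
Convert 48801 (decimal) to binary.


Divide by 2 repeatedly:
48801 ÷ 2 = 24400 remainder 1
24400 ÷ 2 = 12200 remainder 0
12200 ÷ 2 = 6100 remainder 0
6100 ÷ 2 = 3050 remainder 0
3050 ÷ 2 = 1525 remainder 0
1525 ÷ 2 = 762 remainder 1
762 ÷ 2 = 381 remainder 0
381 ÷ 2 = 190 remainder 1
190 ÷ 2 = 95 remainder 0
95 ÷ 2 = 47 remainder 1
47 ÷ 2 = 23 remainder 1
23 ÷ 2 = 11 remainder 1
11 ÷ 2 = 5 remainder 1
5 ÷ 2 = 2 remainder 1
2 ÷ 2 = 1 remainder 0
1 ÷ 2 = 0 remainder 1
Reading remainders bottom-up:
= 1011111010100001


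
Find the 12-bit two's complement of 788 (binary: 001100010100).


Original: 001100010100
Step 1 - Invert all bits: 110011101011
Step 2 - Add 1: 110011101011 + 1
= 110011101100 (represents -788)


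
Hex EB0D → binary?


Each hex digit → 4 binary bits:
  E = 1110
  B = 1011
  0 = 0000
  D = 1101
Concatenate: 1110 1011 0000 1101
= 1110101100001101


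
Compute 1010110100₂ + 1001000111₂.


Align and add column by column (LSB to MSB, carry propagating):
  01010110100
+ 01001000111
  -----------
  col 0: 0 + 1 + 0 (carry in) = 1 → bit 1, carry out 0
  col 1: 0 + 1 + 0 (carry in) = 1 → bit 1, carry out 0
  col 2: 1 + 1 + 0 (carry in) = 2 → bit 0, carry out 1
  col 3: 0 + 0 + 1 (carry in) = 1 → bit 1, carry out 0
  col 4: 1 + 0 + 0 (carry in) = 1 → bit 1, carry out 0
  col 5: 1 + 0 + 0 (carry in) = 1 → bit 1, carry out 0
  col 6: 0 + 1 + 0 (carry in) = 1 → bit 1, carry out 0
  col 7: 1 + 0 + 0 (carry in) = 1 → bit 1, carry out 0
  col 8: 0 + 0 + 0 (carry in) = 0 → bit 0, carry out 0
  col 9: 1 + 1 + 0 (carry in) = 2 → bit 0, carry out 1
  col 10: 0 + 0 + 1 (carry in) = 1 → bit 1, carry out 0
Reading bits MSB→LSB: 10011111011
Strip leading zeros: 10011111011
= 10011111011


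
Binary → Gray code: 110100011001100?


Binary: 110100011001100
Gray code: G = B XOR (B >> 1)
B >> 1 = 011010001100110
110100011001100 XOR 011010001100110:
  1 XOR 0 = 1
  1 XOR 1 = 0
  0 XOR 1 = 1
  1 XOR 0 = 1
  0 XOR 1 = 1
  0 XOR 0 = 0
  0 XOR 0 = 0
  1 XOR 0 = 1
  1 XOR 1 = 0
  0 XOR 1 = 1
  0 XOR 0 = 0
  1 XOR 0 = 1
  1 XOR 1 = 0
  0 XOR 1 = 1
  0 XOR 0 = 0
= 101110010101010


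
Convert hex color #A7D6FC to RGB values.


Hex: #A7D6FC
R = A7₁₆ = 167
G = D6₁₆ = 214
B = FC₁₆ = 252
= RGB(167, 214, 252)


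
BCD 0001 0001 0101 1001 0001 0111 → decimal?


Each 4-bit group → digit:
  0001 → 1
  0001 → 1
  0101 → 5
  1001 → 9
  0001 → 1
  0111 → 7
= 115917


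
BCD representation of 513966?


Each digit → 4-bit binary:
  5 → 0101
  1 → 0001
  3 → 0011
  9 → 1001
  6 → 0110
  6 → 0110
= 0101 0001 0011 1001 0110 0110


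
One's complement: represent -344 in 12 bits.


Original: 000101011000
Invert all bits:
  bit 0: 0 → 1
  bit 1: 0 → 1
  bit 2: 0 → 1
  bit 3: 1 → 0
  bit 4: 0 → 1
  bit 5: 1 → 0
  bit 6: 0 → 1
  bit 7: 1 → 0
  bit 8: 1 → 0
  bit 9: 0 → 1
  bit 10: 0 → 1
  bit 11: 0 → 1
= 111010100111


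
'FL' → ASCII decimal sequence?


String: 'FL'  (2 characters)
Per-character ASCII lookup:
  'F': uppercase starts at 65: 'F' = 65 + 5 = 70
  'L': uppercase starts at 65: 'L' = 65 + 11 = 76
= 70 76


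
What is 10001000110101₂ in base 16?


Group into 4-bit nibbles: 0010001000110101
  0010 = 2
  0010 = 2
  0011 = 3
  0101 = 5
= 0x2235


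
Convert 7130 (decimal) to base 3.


Divide by 3 repeatedly:
7130 ÷ 3 = 2376 remainder 2
2376 ÷ 3 = 792 remainder 0
792 ÷ 3 = 264 remainder 0
264 ÷ 3 = 88 remainder 0
88 ÷ 3 = 29 remainder 1
29 ÷ 3 = 9 remainder 2
9 ÷ 3 = 3 remainder 0
3 ÷ 3 = 1 remainder 0
1 ÷ 3 = 0 remainder 1
Reading remainders bottom-up:
= 100210002


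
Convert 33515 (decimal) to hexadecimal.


Divide by 16 repeatedly:
33515 ÷ 16 = 2094 remainder 11 (B)
2094 ÷ 16 = 130 remainder 14 (E)
130 ÷ 16 = 8 remainder 2 (2)
8 ÷ 16 = 0 remainder 8 (8)
Reading remainders bottom-up:
= 0x82EB


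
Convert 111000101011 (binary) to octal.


Group into 3-bit groups: 111000101011
  111 = 7
  000 = 0
  101 = 5
  011 = 3
= 0o7053


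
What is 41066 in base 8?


Divide by 8 repeatedly:
41066 ÷ 8 = 5133 remainder 2
5133 ÷ 8 = 641 remainder 5
641 ÷ 8 = 80 remainder 1
80 ÷ 8 = 10 remainder 0
10 ÷ 8 = 1 remainder 2
1 ÷ 8 = 0 remainder 1
Reading remainders bottom-up:
= 0o120152


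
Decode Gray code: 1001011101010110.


Gray code: 1001011101010110
MSB stays the same: 1
Each subsequent bit = prev_binary XOR current_gray:
  B[1] = 1 XOR 0 = 1
  B[2] = 1 XOR 0 = 1
  B[3] = 1 XOR 1 = 0
  B[4] = 0 XOR 0 = 0
  B[5] = 0 XOR 1 = 1
  B[6] = 1 XOR 1 = 0
  B[7] = 0 XOR 1 = 1
  B[8] = 1 XOR 0 = 1
  B[9] = 1 XOR 1 = 0
  B[10] = 0 XOR 0 = 0
  B[11] = 0 XOR 1 = 1
  B[12] = 1 XOR 0 = 1
  B[13] = 1 XOR 1 = 0
  B[14] = 0 XOR 1 = 1
  B[15] = 1 XOR 0 = 1
= 1110010110011011 (58779 decimal)
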